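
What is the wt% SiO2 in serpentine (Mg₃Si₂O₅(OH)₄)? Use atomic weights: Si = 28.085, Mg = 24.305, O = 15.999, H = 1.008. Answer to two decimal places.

43.36 wt%

Molar mass of Mg₃Si₂O₅(OH)₄ = 3*24.305 + 2*28.085 + 9*15.999 + 4*1.008 = 277.108 g/mol.
Each formula unit contains 2 Si, equivalent to 2/1 = 2.0000 mol SiO2.
M(SiO2) = 1×28.085 + 2×15.999 = 60.083 g/mol.
Mass of SiO2 per formula unit = 2.0000 × 60.083 = 120.166 g.
SiO2 wt% = 120.166 / 277.108 × 100 = 43.36%.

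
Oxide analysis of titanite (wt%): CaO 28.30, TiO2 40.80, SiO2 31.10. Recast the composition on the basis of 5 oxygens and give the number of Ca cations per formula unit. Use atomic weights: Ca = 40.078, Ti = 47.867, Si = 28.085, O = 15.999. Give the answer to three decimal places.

0.985 Ca apfu

CaO: 28.30/56.077 = 0.50466 mol → 0.50466 mol Ca, 0.50466 mol O.
TiO2: 40.80/79.865 = 0.51086 mol → 0.51086 mol Ti, 1.02172 mol O.
SiO2: 31.10/60.083 = 0.51762 mol → 0.51762 mol Si, 1.03524 mol O.
Total oxygen = 2.56162 mol. Normalization factor = 5/2.56162 = 1.95189.
Ca per 5 O = 0.50466 × 1.95189 = 0.985.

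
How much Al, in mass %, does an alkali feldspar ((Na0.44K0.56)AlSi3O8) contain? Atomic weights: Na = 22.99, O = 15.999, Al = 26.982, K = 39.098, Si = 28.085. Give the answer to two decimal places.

Formula mass = 0.44·22.99 + 0.56·39.098 + 1·26.982 + 3·28.085 + 8·15.999 = 271.239 g/mol, of which 26.982 g is Al.
So Al makes up 26.982/271.239 = 0.0995 of the mass, i.e. 9.95%.

9.95 mass %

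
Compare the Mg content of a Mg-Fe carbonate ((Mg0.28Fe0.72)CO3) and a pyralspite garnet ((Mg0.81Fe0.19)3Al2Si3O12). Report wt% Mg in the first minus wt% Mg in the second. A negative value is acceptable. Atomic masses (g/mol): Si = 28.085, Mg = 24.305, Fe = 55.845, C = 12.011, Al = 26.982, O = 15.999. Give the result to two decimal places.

M((Mg0.28Fe0.72)CO3) = 107.022 g/mol, so wt% Mg = 6.805/107.022 × 100 = 6.36%.
M((Mg0.81Fe0.19)3Al2Si3O12) = 421.100 g/mol, so wt% Mg = 59.061/421.100 × 100 = 14.03%.
6.36 − 14.03 = -7.67 pp.

-7.67 percentage points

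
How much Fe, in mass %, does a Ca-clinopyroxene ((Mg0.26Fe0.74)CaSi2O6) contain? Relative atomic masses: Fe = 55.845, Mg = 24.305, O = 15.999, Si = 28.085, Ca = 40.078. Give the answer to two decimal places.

17.23 mass %

Molar mass of (Mg0.26Fe0.74)CaSi2O6: 0.26×24.305 + 0.74×55.845 + 1×40.078 + 2×28.085 + 6×15.999 = 239.887 g/mol.
Mass of Fe per formula unit: 0.74 × 55.845 = 41.325 g.
Weight fraction Fe = 41.325 / 239.887 = 0.1723.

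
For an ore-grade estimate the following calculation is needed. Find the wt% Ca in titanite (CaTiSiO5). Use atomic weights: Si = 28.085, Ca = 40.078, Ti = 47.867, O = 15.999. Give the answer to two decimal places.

20.45 mass %

M(CaTiSiO5) = 196.025 g/mol.
Ca contributes 1 × 40.078 = 40.078 g per mole.
40.078/196.025 = 0.2045 → 20.45%.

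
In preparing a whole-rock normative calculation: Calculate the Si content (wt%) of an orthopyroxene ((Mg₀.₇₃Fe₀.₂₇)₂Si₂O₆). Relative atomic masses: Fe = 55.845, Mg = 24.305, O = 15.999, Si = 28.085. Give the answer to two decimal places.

Formula mass = 1.46·24.305 + 0.54·55.845 + 2·28.085 + 6·15.999 = 217.806 g/mol, of which 56.170 g is Si.
So Si makes up 56.170/217.806 = 0.2579 of the mass, i.e. 25.79%.

25.79 wt%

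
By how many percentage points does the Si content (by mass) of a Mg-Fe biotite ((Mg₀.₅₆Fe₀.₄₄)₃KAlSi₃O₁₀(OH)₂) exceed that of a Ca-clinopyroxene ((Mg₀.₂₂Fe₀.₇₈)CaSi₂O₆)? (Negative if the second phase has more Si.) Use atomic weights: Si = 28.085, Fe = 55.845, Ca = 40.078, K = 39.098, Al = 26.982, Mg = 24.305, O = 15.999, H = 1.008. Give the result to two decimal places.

Si in (Mg₀.₅₆Fe₀.₄₄)₃KAlSi₃O₁₀(OH)₂: molar mass 458.887 g/mol; 3×28.085 = 84.255 g → 18.36 wt%.
Si in (Mg₀.₂₂Fe₀.₇₈)CaSi₂O₆: molar mass 241.148 g/mol; 2×28.085 = 56.170 g → 23.29 wt%.
Difference = 18.36 − 23.29 = -4.93 percentage points.

-4.93 percentage points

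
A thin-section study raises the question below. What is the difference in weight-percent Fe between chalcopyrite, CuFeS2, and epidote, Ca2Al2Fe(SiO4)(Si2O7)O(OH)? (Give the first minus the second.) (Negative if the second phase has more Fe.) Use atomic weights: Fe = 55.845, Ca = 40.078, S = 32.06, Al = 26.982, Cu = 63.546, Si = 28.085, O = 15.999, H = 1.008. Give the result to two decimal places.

M(CuFeS2) = 183.511 g/mol, so wt% Fe = 55.845/183.511 × 100 = 30.43%.
M(Ca2Al2Fe(SiO4)(Si2O7)O(OH)) = 483.215 g/mol, so wt% Fe = 55.845/483.215 × 100 = 11.56%.
30.43 − 11.56 = 18.87 pp.

18.87 percentage points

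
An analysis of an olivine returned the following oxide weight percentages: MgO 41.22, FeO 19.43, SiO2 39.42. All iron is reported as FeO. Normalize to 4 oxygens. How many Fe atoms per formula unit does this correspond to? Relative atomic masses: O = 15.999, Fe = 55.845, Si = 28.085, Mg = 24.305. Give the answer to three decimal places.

MgO (M=40.304): mol = 1.02273; Mg = 1.02273, O = 1.02273.
FeO (M=71.844): mol = 0.27045; Fe = 0.27045, O = 0.27045.
SiO2 (M=60.083): mol = 0.65609; Si = 0.65609, O = 1.31218.
ΣO = 2.60536; factor = 4/ΣO = 1.53530.
Fe apfu = 0.27045 × 1.53530 = 0.415.

0.415 Fe apfu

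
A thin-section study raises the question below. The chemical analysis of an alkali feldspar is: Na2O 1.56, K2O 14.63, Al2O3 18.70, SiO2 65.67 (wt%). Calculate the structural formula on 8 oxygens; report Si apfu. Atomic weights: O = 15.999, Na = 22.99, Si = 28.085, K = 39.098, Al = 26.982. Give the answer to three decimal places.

1.56 wt% Na2O ÷ 61.979 g/mol = 0.02517 mol, giving 0.05034 Na and 0.02517 O.
14.63 wt% K2O ÷ 94.195 g/mol = 0.15532 mol, giving 0.31064 K and 0.15532 O.
18.70 wt% Al2O3 ÷ 101.961 g/mol = 0.18340 mol, giving 0.36680 Al and 0.55020 O.
65.67 wt% SiO2 ÷ 60.083 g/mol = 1.09299 mol, giving 1.09299 Si and 2.18598 O.
Oxygen sums to 2.91667; scaling by 8/2.91667 = 2.74285 puts the formula on 8 O.
Si: 1.09299 × 2.74285 = 2.998 atoms per formula unit.

2.998 Si apfu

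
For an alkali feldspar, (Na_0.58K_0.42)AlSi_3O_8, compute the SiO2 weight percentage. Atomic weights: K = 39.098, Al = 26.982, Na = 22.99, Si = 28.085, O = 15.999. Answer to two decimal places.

Molar mass of (Na_0.58K_0.42)AlSi_3O_8 = 0.58·22.99 + 0.42·39.098 + 1·26.982 + 3·28.085 + 8·15.999 = 268.984 g/mol.
Each formula unit contains 3 Si, equivalent to 3/1 = 3.0000 mol SiO2.
M(SiO2) = 1×28.085 + 2×15.999 = 60.083 g/mol.
Mass of SiO2 per formula unit = 3.0000 × 60.083 = 180.249 g.
SiO2 wt% = 180.249 / 268.984 × 100 = 67.01%.

67.01 wt%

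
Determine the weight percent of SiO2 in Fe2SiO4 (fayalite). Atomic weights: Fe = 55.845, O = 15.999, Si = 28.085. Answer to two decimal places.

Formula mass = 203.771 g/mol.
1 Si → 1.0000 mol SiO2 per formula unit; M(SiO2) = 60.083, so SiO2 mass = 60.083 g.
60.083/203.771 × 100 = 29.49 wt%.

29.49 wt%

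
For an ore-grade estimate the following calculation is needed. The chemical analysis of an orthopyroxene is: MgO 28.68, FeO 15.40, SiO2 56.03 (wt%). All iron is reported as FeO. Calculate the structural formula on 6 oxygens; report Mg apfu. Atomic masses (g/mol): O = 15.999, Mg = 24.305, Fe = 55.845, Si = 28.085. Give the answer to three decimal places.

1.530 Mg apfu

28.68 wt% MgO ÷ 40.304 g/mol = 0.71159 mol, giving 0.71159 Mg and 0.71159 O.
15.40 wt% FeO ÷ 71.844 g/mol = 0.21435 mol, giving 0.21435 Fe and 0.21435 O.
56.03 wt% SiO2 ÷ 60.083 g/mol = 0.93254 mol, giving 0.93254 Si and 1.86508 O.
Oxygen sums to 2.79102; scaling by 6/2.79102 = 2.14975 puts the formula on 6 O.
Mg: 0.71159 × 2.14975 = 1.530 atoms per formula unit.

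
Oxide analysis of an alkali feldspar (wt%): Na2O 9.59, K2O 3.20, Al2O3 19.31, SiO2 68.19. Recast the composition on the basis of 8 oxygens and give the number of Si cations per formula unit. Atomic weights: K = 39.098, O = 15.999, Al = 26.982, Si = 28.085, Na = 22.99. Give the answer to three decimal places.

Na2O: 9.59/61.979 = 0.15473 mol → 0.30946 mol Na, 0.15473 mol O.
K2O: 3.20/94.195 = 0.03397 mol → 0.06794 mol K, 0.03397 mol O.
Al2O3: 19.31/101.961 = 0.18939 mol → 0.37878 mol Al, 0.56817 mol O.
SiO2: 68.19/60.083 = 1.13493 mol → 1.13493 mol Si, 2.26986 mol O.
Total oxygen = 3.02673 mol. Normalization factor = 8/3.02673 = 2.64312.
Si per 8 O = 1.13493 × 2.64312 = 3.000.

3.000 Si apfu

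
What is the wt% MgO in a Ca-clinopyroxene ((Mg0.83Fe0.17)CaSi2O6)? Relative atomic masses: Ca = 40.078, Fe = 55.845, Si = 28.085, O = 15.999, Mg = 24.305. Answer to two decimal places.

15.07 wt%

Molar mass of (Mg0.83Fe0.17)CaSi2O6 = 0.83*24.305 + 0.17*55.845 + 1*40.078 + 2*28.085 + 6*15.999 = 221.909 g/mol.
Each formula unit contains 0.83 Mg, equivalent to 0.83/1 = 0.8300 mol MgO.
M(MgO) = 1×24.305 + 1×15.999 = 40.304 g/mol.
Mass of MgO per formula unit = 0.8300 × 40.304 = 33.452 g.
MgO wt% = 33.452 / 221.909 × 100 = 15.07%.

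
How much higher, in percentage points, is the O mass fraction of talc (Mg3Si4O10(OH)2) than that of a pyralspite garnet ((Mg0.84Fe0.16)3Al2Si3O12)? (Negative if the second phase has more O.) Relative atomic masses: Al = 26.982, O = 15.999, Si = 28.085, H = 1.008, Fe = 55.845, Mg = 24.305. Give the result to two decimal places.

4.72 percentage points

O in Mg3Si4O10(OH)2: molar mass 379.259 g/mol; 12×15.999 = 191.988 g → 50.62 wt%.
O in (Mg0.84Fe0.16)3Al2Si3O12: molar mass 418.261 g/mol; 12×15.999 = 191.988 g → 45.90 wt%.
Difference = 50.62 − 45.90 = 4.72 percentage points.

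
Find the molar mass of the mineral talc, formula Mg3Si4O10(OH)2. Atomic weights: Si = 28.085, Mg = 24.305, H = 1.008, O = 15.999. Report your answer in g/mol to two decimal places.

379.26 g/mol

M = 3×24.305 + 4×28.085 + 12×15.999 + 2×1.008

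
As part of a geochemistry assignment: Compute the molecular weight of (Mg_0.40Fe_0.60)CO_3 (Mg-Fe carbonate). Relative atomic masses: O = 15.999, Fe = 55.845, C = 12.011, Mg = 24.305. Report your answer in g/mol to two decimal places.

103.24 g/mol

M = 0.40*24.305 + 0.60*55.845 + 1*12.011 + 3*15.999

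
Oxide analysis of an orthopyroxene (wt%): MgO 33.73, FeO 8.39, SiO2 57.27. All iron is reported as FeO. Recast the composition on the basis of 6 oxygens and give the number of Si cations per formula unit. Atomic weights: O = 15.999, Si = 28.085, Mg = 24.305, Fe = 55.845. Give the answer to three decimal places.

33.73 wt% MgO ÷ 40.304 g/mol = 0.83689 mol, giving 0.83689 Mg and 0.83689 O.
8.39 wt% FeO ÷ 71.844 g/mol = 0.11678 mol, giving 0.11678 Fe and 0.11678 O.
57.27 wt% SiO2 ÷ 60.083 g/mol = 0.95318 mol, giving 0.95318 Si and 1.90636 O.
Oxygen sums to 2.86003; scaling by 6/2.86003 = 2.09788 puts the formula on 6 O.
Si: 0.95318 × 2.09788 = 2.000 atoms per formula unit.

2.000 Si apfu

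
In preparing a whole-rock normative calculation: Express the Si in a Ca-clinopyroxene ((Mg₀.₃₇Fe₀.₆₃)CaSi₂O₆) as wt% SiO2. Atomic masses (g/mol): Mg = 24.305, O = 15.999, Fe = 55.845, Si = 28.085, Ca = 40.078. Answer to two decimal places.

50.83 wt%

Molar mass of (Mg₀.₃₇Fe₀.₆₃)CaSi₂O₆ = 0.37·24.305 + 0.63·55.845 + 1·40.078 + 2·28.085 + 6·15.999 = 236.417 g/mol.
Each formula unit contains 2 Si, equivalent to 2/1 = 2.0000 mol SiO2.
M(SiO2) = 1×28.085 + 2×15.999 = 60.083 g/mol.
Mass of SiO2 per formula unit = 2.0000 × 60.083 = 120.166 g.
SiO2 wt% = 120.166 / 236.417 × 100 = 50.83%.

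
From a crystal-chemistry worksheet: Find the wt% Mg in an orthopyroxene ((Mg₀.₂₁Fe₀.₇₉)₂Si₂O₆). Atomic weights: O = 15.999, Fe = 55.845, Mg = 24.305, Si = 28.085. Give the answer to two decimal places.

M((Mg₀.₂₁Fe₀.₇₉)₂Si₂O₆) = 250.607 g/mol.
Mg contributes 0.42 × 24.305 = 10.208 g per mole.
10.208/250.607 = 0.0407 → 4.07%.

4.07 wt%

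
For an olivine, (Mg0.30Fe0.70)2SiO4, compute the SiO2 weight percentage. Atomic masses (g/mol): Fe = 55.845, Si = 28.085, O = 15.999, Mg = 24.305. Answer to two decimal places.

Molar mass of (Mg0.30Fe0.70)2SiO4 = 0.60·24.305 + 1.40·55.845 + 1·28.085 + 4·15.999 = 184.847 g/mol.
Each formula unit contains 1 Si, equivalent to 1/1 = 1.0000 mol SiO2.
M(SiO2) = 1×28.085 + 2×15.999 = 60.083 g/mol.
Mass of SiO2 per formula unit = 1.0000 × 60.083 = 60.083 g.
SiO2 wt% = 60.083 / 184.847 × 100 = 32.50%.

32.50 wt%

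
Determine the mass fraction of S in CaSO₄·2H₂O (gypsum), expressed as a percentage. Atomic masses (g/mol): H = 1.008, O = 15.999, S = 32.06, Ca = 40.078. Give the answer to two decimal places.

18.62 weight percent

Molar mass of CaSO₄·2H₂O: 1×40.078 + 1×32.06 + 6×15.999 + 4×1.008 = 172.164 g/mol.
Mass of S per formula unit: 1 × 32.06 = 32.060 g.
Weight fraction S = 32.060 / 172.164 = 0.1862.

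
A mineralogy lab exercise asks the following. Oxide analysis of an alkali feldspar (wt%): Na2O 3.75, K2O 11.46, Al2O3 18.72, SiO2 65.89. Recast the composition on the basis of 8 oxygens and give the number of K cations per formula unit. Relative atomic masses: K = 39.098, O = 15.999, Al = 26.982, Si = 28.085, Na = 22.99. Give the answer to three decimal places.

0.665 K apfu

Na2O: 3.75/61.979 = 0.06050 mol → 0.12100 mol Na, 0.06050 mol O.
K2O: 11.46/94.195 = 0.12166 mol → 0.24332 mol K, 0.12166 mol O.
Al2O3: 18.72/101.961 = 0.18360 mol → 0.36720 mol Al, 0.55080 mol O.
SiO2: 65.89/60.083 = 1.09665 mol → 1.09665 mol Si, 2.19330 mol O.
Total oxygen = 2.92626 mol. Normalization factor = 8/2.92626 = 2.73387.
K per 8 O = 0.24332 × 2.73387 = 0.665.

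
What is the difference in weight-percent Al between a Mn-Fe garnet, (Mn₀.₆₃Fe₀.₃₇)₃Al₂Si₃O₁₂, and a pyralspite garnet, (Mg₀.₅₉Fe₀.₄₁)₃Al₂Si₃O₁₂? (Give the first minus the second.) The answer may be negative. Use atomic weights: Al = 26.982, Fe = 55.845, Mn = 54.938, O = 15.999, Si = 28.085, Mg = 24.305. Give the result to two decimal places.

First mineral: 53.964 g Al in 496.028 g formula = 10.88 wt% Al.
Second mineral: 53.964 g Al in 441.916 g formula = 12.21 wt% Al.
10.88% − 12.21% gives a difference of -1.33 percentage points.

-1.33 percentage points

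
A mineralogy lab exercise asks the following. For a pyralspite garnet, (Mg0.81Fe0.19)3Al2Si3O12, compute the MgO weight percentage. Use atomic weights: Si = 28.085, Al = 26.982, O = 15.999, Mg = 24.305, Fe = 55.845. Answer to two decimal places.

Formula mass = 421.100 g/mol.
2.43 Mg → 2.4300 mol MgO per formula unit; M(MgO) = 40.304, so MgO mass = 97.939 g.
97.939/421.100 × 100 = 23.26 wt%.

23.26 wt%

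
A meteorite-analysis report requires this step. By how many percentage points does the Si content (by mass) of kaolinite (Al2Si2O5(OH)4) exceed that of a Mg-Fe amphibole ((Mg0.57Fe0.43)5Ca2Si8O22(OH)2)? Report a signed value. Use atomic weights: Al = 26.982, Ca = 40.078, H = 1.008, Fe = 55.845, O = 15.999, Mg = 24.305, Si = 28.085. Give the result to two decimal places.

First mineral: 56.170 g Si in 258.157 g formula = 21.76 wt% Si.
Second mineral: 224.680 g Si in 880.164 g formula = 25.53 wt% Si.
21.76% − 25.53% gives a difference of -3.77 percentage points.

-3.77 percentage points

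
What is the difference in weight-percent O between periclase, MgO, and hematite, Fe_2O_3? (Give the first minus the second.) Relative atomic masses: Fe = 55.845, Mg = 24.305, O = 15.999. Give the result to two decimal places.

M(MgO) = 40.304 g/mol, so wt% O = 15.999/40.304 × 100 = 39.70%.
M(Fe_2O_3) = 159.687 g/mol, so wt% O = 47.997/159.687 × 100 = 30.06%.
39.70 − 30.06 = 9.64 pp.

9.64 percentage points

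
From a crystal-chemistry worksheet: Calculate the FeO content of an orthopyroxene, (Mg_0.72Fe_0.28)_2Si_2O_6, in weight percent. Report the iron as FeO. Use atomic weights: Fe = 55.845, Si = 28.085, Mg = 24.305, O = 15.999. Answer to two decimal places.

18.42 wt%

Molar mass of (Mg_0.72Fe_0.28)_2Si_2O_6 = 1.44*24.305 + 0.56*55.845 + 2*28.085 + 6*15.999 = 218.436 g/mol.
Each formula unit contains 0.56 Fe, equivalent to 0.56/1 = 0.5600 mol FeO.
M(FeO) = 1×55.845 + 1×15.999 = 71.844 g/mol.
Mass of FeO per formula unit = 0.5600 × 71.844 = 40.233 g.
FeO wt% = 40.233 / 218.436 × 100 = 18.42%.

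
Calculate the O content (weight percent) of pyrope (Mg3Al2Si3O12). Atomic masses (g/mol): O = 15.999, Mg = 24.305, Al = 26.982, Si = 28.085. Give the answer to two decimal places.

Molar mass of Mg3Al2Si3O12: 3*24.305 + 2*26.982 + 3*28.085 + 12*15.999 = 403.122 g/mol.
Mass of O per formula unit: 12 × 15.999 = 191.988 g.
Weight fraction O = 191.988 / 403.122 = 0.4763.

47.63 weight percent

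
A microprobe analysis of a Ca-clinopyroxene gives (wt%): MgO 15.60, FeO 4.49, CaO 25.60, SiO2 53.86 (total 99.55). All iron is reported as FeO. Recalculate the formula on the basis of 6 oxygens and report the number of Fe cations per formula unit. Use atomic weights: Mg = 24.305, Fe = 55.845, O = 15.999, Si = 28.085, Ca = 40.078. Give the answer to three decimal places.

0.139 Fe apfu

MgO: 15.60/40.304 = 0.38706 mol → 0.38706 mol Mg, 0.38706 mol O.
FeO: 4.49/71.844 = 0.06250 mol → 0.06250 mol Fe, 0.06250 mol O.
CaO: 25.60/56.077 = 0.45652 mol → 0.45652 mol Ca, 0.45652 mol O.
SiO2: 53.86/60.083 = 0.89643 mol → 0.89643 mol Si, 1.79286 mol O.
Total oxygen = 2.69894 mol. Normalization factor = 6/2.69894 = 2.22309.
Fe per 6 O = 0.06250 × 2.22309 = 0.139.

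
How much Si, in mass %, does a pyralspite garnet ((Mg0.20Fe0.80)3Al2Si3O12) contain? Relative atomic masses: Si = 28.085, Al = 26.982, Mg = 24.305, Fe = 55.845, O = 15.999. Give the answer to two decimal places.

17.60 mass %

Molar mass of (Mg0.20Fe0.80)3Al2Si3O12: 0.60×24.305 + 2.40×55.845 + 2×26.982 + 3×28.085 + 12×15.999 = 478.818 g/mol.
Mass of Si per formula unit: 3 × 28.085 = 84.255 g.
Weight fraction Si = 84.255 / 478.818 = 0.1760.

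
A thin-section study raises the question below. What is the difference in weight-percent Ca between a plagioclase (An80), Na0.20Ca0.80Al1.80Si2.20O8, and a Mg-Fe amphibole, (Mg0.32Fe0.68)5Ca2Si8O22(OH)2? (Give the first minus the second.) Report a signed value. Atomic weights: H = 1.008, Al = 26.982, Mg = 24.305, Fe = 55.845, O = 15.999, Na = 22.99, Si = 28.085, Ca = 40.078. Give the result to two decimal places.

M(Na0.20Ca0.80Al1.80Si2.20O8) = 275.007 g/mol, so wt% Ca = 32.062/275.007 × 100 = 11.66%.
M((Mg0.32Fe0.68)5Ca2Si8O22(OH)2) = 919.589 g/mol, so wt% Ca = 80.156/919.589 × 100 = 8.72%.
11.66 − 8.72 = 2.94 pp.

2.94 percentage points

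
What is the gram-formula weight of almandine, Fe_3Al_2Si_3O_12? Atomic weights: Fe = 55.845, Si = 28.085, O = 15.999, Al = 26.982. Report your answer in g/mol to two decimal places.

M = 3*55.845 + 2*26.982 + 3*28.085 + 12*15.999

497.74 g/mol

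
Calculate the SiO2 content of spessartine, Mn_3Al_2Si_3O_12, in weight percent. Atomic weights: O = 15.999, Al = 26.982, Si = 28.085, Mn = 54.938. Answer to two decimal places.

Formula mass = 495.021 g/mol.
3 Si → 3.0000 mol SiO2 per formula unit; M(SiO2) = 60.083, so SiO2 mass = 180.249 g.
180.249/495.021 × 100 = 36.41 wt%.

36.41 wt%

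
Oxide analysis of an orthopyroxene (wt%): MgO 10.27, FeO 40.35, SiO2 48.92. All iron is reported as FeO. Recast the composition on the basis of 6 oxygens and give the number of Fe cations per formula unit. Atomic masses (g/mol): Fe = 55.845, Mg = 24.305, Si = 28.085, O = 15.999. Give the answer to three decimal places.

10.27 wt% MgO ÷ 40.304 g/mol = 0.25481 mol, giving 0.25481 Mg and 0.25481 O.
40.35 wt% FeO ÷ 71.844 g/mol = 0.56163 mol, giving 0.56163 Fe and 0.56163 O.
48.92 wt% SiO2 ÷ 60.083 g/mol = 0.81421 mol, giving 0.81421 Si and 1.62842 O.
Oxygen sums to 2.44486; scaling by 6/2.44486 = 2.45413 puts the formula on 6 O.
Fe: 0.56163 × 2.45413 = 1.378 atoms per formula unit.

1.378 Fe apfu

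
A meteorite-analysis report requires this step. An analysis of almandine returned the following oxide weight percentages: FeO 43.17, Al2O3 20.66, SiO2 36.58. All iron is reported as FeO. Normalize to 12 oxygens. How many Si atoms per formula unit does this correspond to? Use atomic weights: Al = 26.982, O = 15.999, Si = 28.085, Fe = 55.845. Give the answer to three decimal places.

3.011 Si apfu

FeO (M=71.844): mol = 0.60089; Fe = 0.60089, O = 0.60089.
Al2O3 (M=101.961): mol = 0.20263; Al = 0.40526, O = 0.60789.
SiO2 (M=60.083): mol = 0.60882; Si = 0.60882, O = 1.21764.
ΣO = 2.42642; factor = 12/ΣO = 4.94556.
Si apfu = 0.60882 × 4.94556 = 3.011.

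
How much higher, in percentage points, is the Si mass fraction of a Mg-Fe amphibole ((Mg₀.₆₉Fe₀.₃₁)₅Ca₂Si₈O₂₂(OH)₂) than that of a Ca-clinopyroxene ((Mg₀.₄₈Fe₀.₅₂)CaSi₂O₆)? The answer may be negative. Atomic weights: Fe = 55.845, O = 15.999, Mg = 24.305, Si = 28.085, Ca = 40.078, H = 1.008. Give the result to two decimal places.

Si in (Mg₀.₆₉Fe₀.₃₁)₅Ca₂Si₈O₂₂(OH)₂: molar mass 861.240 g/mol; 8×28.085 = 224.680 g → 26.09 wt%.
Si in (Mg₀.₄₈Fe₀.₅₂)CaSi₂O₆: molar mass 232.948 g/mol; 2×28.085 = 56.170 g → 24.11 wt%.
Difference = 26.09 − 24.11 = 1.98 percentage points.

1.98 percentage points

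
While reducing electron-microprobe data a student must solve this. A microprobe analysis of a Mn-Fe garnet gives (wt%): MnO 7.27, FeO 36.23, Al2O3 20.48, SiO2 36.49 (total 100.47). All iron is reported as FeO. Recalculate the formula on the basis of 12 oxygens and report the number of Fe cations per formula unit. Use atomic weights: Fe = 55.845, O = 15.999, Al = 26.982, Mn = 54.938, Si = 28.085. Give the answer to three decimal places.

7.27 wt% MnO ÷ 70.937 g/mol = 0.10249 mol, giving 0.10249 Mn and 0.10249 O.
36.23 wt% FeO ÷ 71.844 g/mol = 0.50429 mol, giving 0.50429 Fe and 0.50429 O.
20.48 wt% Al2O3 ÷ 101.961 g/mol = 0.20086 mol, giving 0.40172 Al and 0.60258 O.
36.49 wt% SiO2 ÷ 60.083 g/mol = 0.60733 mol, giving 0.60733 Si and 1.21466 O.
Oxygen sums to 2.42402; scaling by 12/2.42402 = 4.95045 puts the formula on 12 O.
Fe: 0.50429 × 4.95045 = 2.496 atoms per formula unit.

2.496 Fe apfu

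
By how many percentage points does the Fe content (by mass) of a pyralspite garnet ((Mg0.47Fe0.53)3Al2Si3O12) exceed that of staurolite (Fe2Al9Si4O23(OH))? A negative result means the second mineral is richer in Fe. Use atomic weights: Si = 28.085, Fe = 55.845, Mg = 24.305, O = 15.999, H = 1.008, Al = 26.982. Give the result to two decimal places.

6.48 percentage points

Fe in (Mg0.47Fe0.53)3Al2Si3O12: molar mass 453.271 g/mol; 1.59×55.845 = 88.794 g → 19.59 wt%.
Fe in Fe2Al9Si4O23(OH): molar mass 851.852 g/mol; 2×55.845 = 111.690 g → 13.11 wt%.
Difference = 19.59 − 13.11 = 6.48 percentage points.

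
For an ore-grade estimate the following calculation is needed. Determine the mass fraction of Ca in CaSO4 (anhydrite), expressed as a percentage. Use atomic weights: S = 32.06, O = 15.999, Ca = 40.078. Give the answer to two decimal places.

Formula mass = 1*40.078 + 1*32.06 + 4*15.999 = 136.134 g/mol, of which 40.078 g is Ca.
So Ca makes up 40.078/136.134 = 0.2944 of the mass, i.e. 29.44%.

29.44 wt%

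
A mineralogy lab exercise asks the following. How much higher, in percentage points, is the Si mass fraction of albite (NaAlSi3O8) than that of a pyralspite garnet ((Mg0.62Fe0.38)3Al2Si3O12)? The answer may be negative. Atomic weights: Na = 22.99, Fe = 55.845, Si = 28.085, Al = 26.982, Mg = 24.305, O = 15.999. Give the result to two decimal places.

12.94 percentage points

M(NaAlSi3O8) = 262.219 g/mol, so wt% Si = 84.255/262.219 × 100 = 32.13%.
M((Mg0.62Fe0.38)3Al2Si3O12) = 439.078 g/mol, so wt% Si = 84.255/439.078 × 100 = 19.19%.
32.13 − 19.19 = 12.94 pp.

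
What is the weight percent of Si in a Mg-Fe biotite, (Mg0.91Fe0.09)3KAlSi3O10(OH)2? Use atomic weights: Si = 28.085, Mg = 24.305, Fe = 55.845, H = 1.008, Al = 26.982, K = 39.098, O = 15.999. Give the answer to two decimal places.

Molar mass of (Mg0.91Fe0.09)3KAlSi3O10(OH)2: 2.73*24.305 + 0.27*55.845 + 1*39.098 + 1*26.982 + 3*28.085 + 12*15.999 + 2*1.008 = 425.770 g/mol.
Mass of Si per formula unit: 3 × 28.085 = 84.255 g.
Weight fraction Si = 84.255 / 425.770 = 0.1979.

19.79 wt%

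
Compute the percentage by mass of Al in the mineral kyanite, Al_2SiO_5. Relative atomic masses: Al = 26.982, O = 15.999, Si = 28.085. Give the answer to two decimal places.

Molar mass of Al_2SiO_5: 2×26.982 + 1×28.085 + 5×15.999 = 162.044 g/mol.
Mass of Al per formula unit: 2 × 26.982 = 53.964 g.
Weight fraction Al = 53.964 / 162.044 = 0.3330.

33.30 mass %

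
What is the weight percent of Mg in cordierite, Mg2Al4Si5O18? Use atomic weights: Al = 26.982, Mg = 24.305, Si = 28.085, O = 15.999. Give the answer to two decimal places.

8.31 weight percent

Molar mass of Mg2Al4Si5O18: 2*24.305 + 4*26.982 + 5*28.085 + 18*15.999 = 584.945 g/mol.
Mass of Mg per formula unit: 2 × 24.305 = 48.610 g.
Weight fraction Mg = 48.610 / 584.945 = 0.0831.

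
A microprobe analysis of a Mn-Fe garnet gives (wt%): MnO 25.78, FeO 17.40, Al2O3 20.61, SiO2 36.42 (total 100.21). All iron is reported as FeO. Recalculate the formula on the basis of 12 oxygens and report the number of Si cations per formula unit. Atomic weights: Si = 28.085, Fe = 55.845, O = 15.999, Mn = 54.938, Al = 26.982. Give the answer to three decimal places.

3.000 Si apfu

MnO: 25.78/70.937 = 0.36342 mol → 0.36342 mol Mn, 0.36342 mol O.
FeO: 17.40/71.844 = 0.24219 mol → 0.24219 mol Fe, 0.24219 mol O.
Al2O3: 20.61/101.961 = 0.20214 mol → 0.40428 mol Al, 0.60642 mol O.
SiO2: 36.42/60.083 = 0.60616 mol → 0.60616 mol Si, 1.21232 mol O.
Total oxygen = 2.42435 mol. Normalization factor = 12/2.42435 = 4.94978.
Si per 12 O = 0.60616 × 4.94978 = 3.000.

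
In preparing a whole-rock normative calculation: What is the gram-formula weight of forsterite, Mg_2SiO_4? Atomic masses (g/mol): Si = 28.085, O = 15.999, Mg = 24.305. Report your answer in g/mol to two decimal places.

140.69 g/mol

M = 2(24.305) + 1(28.085) + 4(15.999)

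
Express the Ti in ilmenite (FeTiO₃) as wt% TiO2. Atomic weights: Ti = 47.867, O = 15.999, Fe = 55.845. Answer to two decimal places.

52.64 wt%

Molar mass of FeTiO₃ = 1·55.845 + 1·47.867 + 3·15.999 = 151.709 g/mol.
Each formula unit contains 1 Ti, equivalent to 1/1 = 1.0000 mol TiO2.
M(TiO2) = 1×47.867 + 2×15.999 = 79.865 g/mol.
Mass of TiO2 per formula unit = 1.0000 × 79.865 = 79.865 g.
TiO2 wt% = 79.865 / 151.709 × 100 = 52.64%.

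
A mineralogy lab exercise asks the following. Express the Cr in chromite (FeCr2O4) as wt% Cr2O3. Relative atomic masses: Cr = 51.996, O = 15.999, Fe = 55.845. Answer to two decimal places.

M(FeCr2O4) = 223.833 g/mol; M(Cr2O3) = 151.989 g/mol.
Moles Cr2O3 per formula unit = 2 Cr ÷ 2 = 1.0000.
Cr2O3 fraction = (1.0000 × 151.989) / 223.833 = 151.989/223.833 = 0.6790.

67.90 wt%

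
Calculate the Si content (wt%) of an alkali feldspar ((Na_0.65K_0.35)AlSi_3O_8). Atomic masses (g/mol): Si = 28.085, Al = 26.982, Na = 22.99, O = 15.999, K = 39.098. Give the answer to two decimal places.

31.46 wt%

Molar mass of (Na_0.65K_0.35)AlSi_3O_8: 0.65·22.99 + 0.35·39.098 + 1·26.982 + 3·28.085 + 8·15.999 = 267.857 g/mol.
Mass of Si per formula unit: 3 × 28.085 = 84.255 g.
Weight fraction Si = 84.255 / 267.857 = 0.3146.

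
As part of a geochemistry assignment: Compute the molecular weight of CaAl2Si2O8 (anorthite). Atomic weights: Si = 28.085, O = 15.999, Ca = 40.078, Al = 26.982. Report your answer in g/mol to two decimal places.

Ca: 1 × 40.078 = 40.0780
Al: 2 × 26.982 = 53.9640
Si: 2 × 28.085 = 56.1700
O: 8 × 15.999 = 127.9920
Summing the contributions gives the formula mass.

278.20 g/mol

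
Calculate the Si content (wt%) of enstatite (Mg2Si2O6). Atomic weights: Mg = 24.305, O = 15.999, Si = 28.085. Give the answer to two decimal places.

27.98 wt%

M(Mg2Si2O6) = 200.774 g/mol.
Si contributes 2 × 28.085 = 56.170 g per mole.
56.170/200.774 = 0.2798 → 27.98%.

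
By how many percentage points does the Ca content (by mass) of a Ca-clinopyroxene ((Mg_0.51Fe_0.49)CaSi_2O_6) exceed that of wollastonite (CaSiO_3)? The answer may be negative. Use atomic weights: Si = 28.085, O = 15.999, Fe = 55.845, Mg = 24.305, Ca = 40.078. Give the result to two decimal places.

First mineral: 40.078 g Ca in 232.002 g formula = 17.27 wt% Ca.
Second mineral: 40.078 g Ca in 116.160 g formula = 34.50 wt% Ca.
17.27% − 34.50% gives a difference of -17.23 percentage points.

-17.23 percentage points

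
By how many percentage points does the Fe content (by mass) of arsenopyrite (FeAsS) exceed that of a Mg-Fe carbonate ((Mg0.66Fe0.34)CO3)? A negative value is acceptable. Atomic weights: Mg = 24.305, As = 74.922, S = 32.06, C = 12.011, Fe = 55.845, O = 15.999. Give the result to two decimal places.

14.32 percentage points

M(FeAsS) = 162.827 g/mol, so wt% Fe = 55.845/162.827 × 100 = 34.30%.
M((Mg0.66Fe0.34)CO3) = 95.037 g/mol, so wt% Fe = 18.987/95.037 × 100 = 19.98%.
34.30 − 19.98 = 14.32 pp.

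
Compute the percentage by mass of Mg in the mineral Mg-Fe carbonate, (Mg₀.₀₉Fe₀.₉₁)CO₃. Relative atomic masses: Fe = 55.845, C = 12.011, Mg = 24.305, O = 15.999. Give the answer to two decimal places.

Formula mass = 0.09×24.305 + 0.91×55.845 + 1×12.011 + 3×15.999 = 113.014 g/mol, of which 2.187 g is Mg.
So Mg makes up 2.187/113.014 = 0.0194 of the mass, i.e. 1.94%.

1.94 wt%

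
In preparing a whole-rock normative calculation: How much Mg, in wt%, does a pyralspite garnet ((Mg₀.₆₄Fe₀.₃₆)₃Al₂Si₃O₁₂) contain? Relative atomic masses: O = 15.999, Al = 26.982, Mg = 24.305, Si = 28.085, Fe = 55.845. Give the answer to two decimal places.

M((Mg₀.₆₄Fe₀.₃₆)₃Al₂Si₃O₁₂) = 437.185 g/mol.
Mg contributes 1.92 × 24.305 = 46.666 g per mole.
46.666/437.185 = 0.1067 → 10.67%.

10.67 wt%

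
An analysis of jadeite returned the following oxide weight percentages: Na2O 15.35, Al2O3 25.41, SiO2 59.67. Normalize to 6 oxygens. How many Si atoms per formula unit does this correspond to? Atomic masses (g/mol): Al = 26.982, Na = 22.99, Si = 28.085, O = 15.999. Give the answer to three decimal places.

Na2O: 15.35/61.979 = 0.24766 mol → 0.49532 mol Na, 0.24766 mol O.
Al2O3: 25.41/101.961 = 0.24921 mol → 0.49842 mol Al, 0.74763 mol O.
SiO2: 59.67/60.083 = 0.99313 mol → 0.99313 mol Si, 1.98626 mol O.
Total oxygen = 2.98155 mol. Normalization factor = 6/2.98155 = 2.01238.
Si per 6 O = 0.99313 × 2.01238 = 1.999.

1.999 Si apfu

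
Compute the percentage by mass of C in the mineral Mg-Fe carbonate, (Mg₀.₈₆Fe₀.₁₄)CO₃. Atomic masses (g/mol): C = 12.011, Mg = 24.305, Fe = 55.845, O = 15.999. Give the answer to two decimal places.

13.54 wt%

Formula mass = 0.86×24.305 + 0.14×55.845 + 1×12.011 + 3×15.999 = 88.729 g/mol, of which 12.011 g is C.
So C makes up 12.011/88.729 = 0.1354 of the mass, i.e. 13.54%.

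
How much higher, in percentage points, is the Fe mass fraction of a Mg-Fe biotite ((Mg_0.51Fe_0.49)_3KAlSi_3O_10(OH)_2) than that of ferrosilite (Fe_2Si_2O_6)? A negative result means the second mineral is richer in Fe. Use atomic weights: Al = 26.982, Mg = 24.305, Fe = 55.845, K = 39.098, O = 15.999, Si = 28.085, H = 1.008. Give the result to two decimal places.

First mineral: 82.092 g Fe in 463.618 g formula = 17.71 wt% Fe.
Second mineral: 111.690 g Fe in 263.854 g formula = 42.33 wt% Fe.
17.71% − 42.33% gives a difference of -24.62 percentage points.

-24.62 percentage points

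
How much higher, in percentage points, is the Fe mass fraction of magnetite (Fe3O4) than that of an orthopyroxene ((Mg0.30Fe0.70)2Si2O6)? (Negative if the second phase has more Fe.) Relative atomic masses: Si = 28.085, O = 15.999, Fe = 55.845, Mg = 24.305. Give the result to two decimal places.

Fe in Fe3O4: molar mass 231.531 g/mol; 3×55.845 = 167.535 g → 72.36 wt%.
Fe in (Mg0.30Fe0.70)2Si2O6: molar mass 244.930 g/mol; 1.40×55.845 = 78.183 g → 31.92 wt%.
Difference = 72.36 − 31.92 = 40.44 percentage points.

40.44 percentage points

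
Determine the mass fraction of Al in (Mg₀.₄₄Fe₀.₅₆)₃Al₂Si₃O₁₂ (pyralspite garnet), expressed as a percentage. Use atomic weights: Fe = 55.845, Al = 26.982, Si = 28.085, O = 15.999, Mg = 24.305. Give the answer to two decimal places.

Molar mass of (Mg₀.₄₄Fe₀.₅₆)₃Al₂Si₃O₁₂: 1.32×24.305 + 1.68×55.845 + 2×26.982 + 3×28.085 + 12×15.999 = 456.109 g/mol.
Mass of Al per formula unit: 2 × 26.982 = 53.964 g.
Weight fraction Al = 53.964 / 456.109 = 0.1183.

11.83 mass %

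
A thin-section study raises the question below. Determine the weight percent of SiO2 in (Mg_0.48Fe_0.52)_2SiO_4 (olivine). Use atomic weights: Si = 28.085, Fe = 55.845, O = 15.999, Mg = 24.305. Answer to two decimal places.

M((Mg_0.48Fe_0.52)_2SiO_4) = 173.493 g/mol; M(SiO2) = 60.083 g/mol.
Moles SiO2 per formula unit = 1 Si ÷ 1 = 1.0000.
SiO2 fraction = (1.0000 × 60.083) / 173.493 = 60.083/173.493 = 0.3463.

34.63 wt%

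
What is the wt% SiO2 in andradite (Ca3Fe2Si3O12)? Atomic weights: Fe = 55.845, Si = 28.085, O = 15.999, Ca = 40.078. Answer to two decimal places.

35.47 wt%

Molar mass of Ca3Fe2Si3O12 = 3*40.078 + 2*55.845 + 3*28.085 + 12*15.999 = 508.167 g/mol.
Each formula unit contains 3 Si, equivalent to 3/1 = 3.0000 mol SiO2.
M(SiO2) = 1×28.085 + 2×15.999 = 60.083 g/mol.
Mass of SiO2 per formula unit = 3.0000 × 60.083 = 180.249 g.
SiO2 wt% = 180.249 / 508.167 × 100 = 35.47%.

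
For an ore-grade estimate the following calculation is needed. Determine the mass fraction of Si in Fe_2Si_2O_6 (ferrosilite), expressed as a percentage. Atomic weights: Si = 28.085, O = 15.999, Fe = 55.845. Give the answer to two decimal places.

Formula mass = 2×55.845 + 2×28.085 + 6×15.999 = 263.854 g/mol, of which 56.170 g is Si.
So Si makes up 56.170/263.854 = 0.2129 of the mass, i.e. 21.29%.

21.29 mass %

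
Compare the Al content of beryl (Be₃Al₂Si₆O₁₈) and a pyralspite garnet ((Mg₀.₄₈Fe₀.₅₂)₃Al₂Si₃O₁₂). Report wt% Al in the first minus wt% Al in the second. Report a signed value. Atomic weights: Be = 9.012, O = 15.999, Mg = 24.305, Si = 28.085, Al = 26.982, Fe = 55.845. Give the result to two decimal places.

Al in Be₃Al₂Si₆O₁₈: molar mass 537.492 g/mol; 2×26.982 = 53.964 g → 10.04 wt%.
Al in (Mg₀.₄₈Fe₀.₅₂)₃Al₂Si₃O₁₂: molar mass 452.324 g/mol; 2×26.982 = 53.964 g → 11.93 wt%.
Difference = 10.04 − 11.93 = -1.89 percentage points.

-1.89 percentage points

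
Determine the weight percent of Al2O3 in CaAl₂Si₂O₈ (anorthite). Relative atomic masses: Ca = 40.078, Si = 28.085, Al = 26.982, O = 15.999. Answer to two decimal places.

36.65 wt%

Molar mass of CaAl₂Si₂O₈ = 1×40.078 + 2×26.982 + 2×28.085 + 8×15.999 = 278.204 g/mol.
Each formula unit contains 2 Al, equivalent to 2/2 = 1.0000 mol Al2O3.
M(Al2O3) = 2×26.982 + 3×15.999 = 101.961 g/mol.
Mass of Al2O3 per formula unit = 1.0000 × 101.961 = 101.961 g.
Al2O3 wt% = 101.961 / 278.204 × 100 = 36.65%.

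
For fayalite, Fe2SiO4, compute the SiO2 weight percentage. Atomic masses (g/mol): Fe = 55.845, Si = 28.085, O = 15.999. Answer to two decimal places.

29.49 wt%

M(Fe2SiO4) = 203.771 g/mol; M(SiO2) = 60.083 g/mol.
Moles SiO2 per formula unit = 1 Si ÷ 1 = 1.0000.
SiO2 fraction = (1.0000 × 60.083) / 203.771 = 60.083/203.771 = 0.2949.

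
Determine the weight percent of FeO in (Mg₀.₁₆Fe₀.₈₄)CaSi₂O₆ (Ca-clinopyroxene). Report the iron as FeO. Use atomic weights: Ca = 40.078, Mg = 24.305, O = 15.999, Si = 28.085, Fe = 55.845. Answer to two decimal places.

24.83 wt%

M((Mg₀.₁₆Fe₀.₈₄)CaSi₂O₆) = 243.041 g/mol; M(FeO) = 71.844 g/mol.
Moles FeO per formula unit = 0.84 Fe ÷ 1 = 0.8400.
FeO fraction = (0.8400 × 71.844) / 243.041 = 60.349/243.041 = 0.2483.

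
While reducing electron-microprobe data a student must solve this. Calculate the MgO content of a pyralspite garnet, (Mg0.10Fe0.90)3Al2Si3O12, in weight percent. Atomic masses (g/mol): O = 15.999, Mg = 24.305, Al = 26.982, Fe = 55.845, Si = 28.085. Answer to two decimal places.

Molar mass of (Mg0.10Fe0.90)3Al2Si3O12 = 0.30×24.305 + 2.70×55.845 + 2×26.982 + 3×28.085 + 12×15.999 = 488.280 g/mol.
Each formula unit contains 0.30 Mg, equivalent to 0.30/1 = 0.3000 mol MgO.
M(MgO) = 1×24.305 + 1×15.999 = 40.304 g/mol.
Mass of MgO per formula unit = 0.3000 × 40.304 = 12.091 g.
MgO wt% = 12.091 / 488.280 × 100 = 2.48%.

2.48 wt%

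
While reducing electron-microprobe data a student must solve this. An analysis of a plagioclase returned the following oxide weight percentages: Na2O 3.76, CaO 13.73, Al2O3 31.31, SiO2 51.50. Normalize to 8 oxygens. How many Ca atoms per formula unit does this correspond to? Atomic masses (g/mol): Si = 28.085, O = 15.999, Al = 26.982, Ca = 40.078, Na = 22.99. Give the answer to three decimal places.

Na2O (M=61.979): mol = 0.06067; Na = 0.12134, O = 0.06067.
CaO (M=56.077): mol = 0.24484; Ca = 0.24484, O = 0.24484.
Al2O3 (M=101.961): mol = 0.30708; Al = 0.61416, O = 0.92124.
SiO2 (M=60.083): mol = 0.85715; Si = 0.85715, O = 1.71430.
ΣO = 2.94105; factor = 8/ΣO = 2.72012.
Ca apfu = 0.24484 × 2.72012 = 0.666.

0.666 Ca apfu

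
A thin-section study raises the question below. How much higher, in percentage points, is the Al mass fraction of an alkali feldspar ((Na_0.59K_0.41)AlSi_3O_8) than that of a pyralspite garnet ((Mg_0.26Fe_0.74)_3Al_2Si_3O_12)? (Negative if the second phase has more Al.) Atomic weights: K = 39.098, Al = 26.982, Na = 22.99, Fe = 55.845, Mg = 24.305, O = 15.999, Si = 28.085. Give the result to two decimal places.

M((Na_0.59K_0.41)AlSi_3O_8) = 268.823 g/mol, so wt% Al = 26.982/268.823 × 100 = 10.04%.
M((Mg_0.26Fe_0.74)_3Al_2Si_3O_12) = 473.141 g/mol, so wt% Al = 53.964/473.141 × 100 = 11.41%.
10.04 − 11.41 = -1.37 pp.

-1.37 percentage points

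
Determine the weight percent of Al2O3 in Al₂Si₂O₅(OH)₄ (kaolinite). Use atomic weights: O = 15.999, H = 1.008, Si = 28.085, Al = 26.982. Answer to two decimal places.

39.50 wt%

Formula mass = 258.157 g/mol.
2 Al → 1.0000 mol Al2O3 per formula unit; M(Al2O3) = 101.961, so Al2O3 mass = 101.961 g.
101.961/258.157 × 100 = 39.50 wt%.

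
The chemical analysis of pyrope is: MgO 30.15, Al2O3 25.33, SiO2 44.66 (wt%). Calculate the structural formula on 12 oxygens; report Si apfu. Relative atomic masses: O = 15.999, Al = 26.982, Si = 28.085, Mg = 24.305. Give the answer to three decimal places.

2.993 Si apfu

30.15 wt% MgO ÷ 40.304 g/mol = 0.74806 mol, giving 0.74806 Mg and 0.74806 O.
25.33 wt% Al2O3 ÷ 101.961 g/mol = 0.24843 mol, giving 0.49686 Al and 0.74529 O.
44.66 wt% SiO2 ÷ 60.083 g/mol = 0.74331 mol, giving 0.74331 Si and 1.48662 O.
Oxygen sums to 2.97997; scaling by 12/2.97997 = 4.02689 puts the formula on 12 O.
Si: 0.74331 × 4.02689 = 2.993 atoms per formula unit.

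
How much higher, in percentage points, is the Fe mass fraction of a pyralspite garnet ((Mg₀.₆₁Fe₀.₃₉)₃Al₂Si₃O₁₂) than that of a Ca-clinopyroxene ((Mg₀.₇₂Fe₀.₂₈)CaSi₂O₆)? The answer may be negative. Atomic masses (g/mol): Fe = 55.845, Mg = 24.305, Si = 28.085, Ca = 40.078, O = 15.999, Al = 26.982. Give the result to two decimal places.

M((Mg₀.₆₁Fe₀.₃₉)₃Al₂Si₃O₁₂) = 440.024 g/mol, so wt% Fe = 65.339/440.024 × 100 = 14.85%.
M((Mg₀.₇₂Fe₀.₂₈)CaSi₂O₆) = 225.378 g/mol, so wt% Fe = 15.637/225.378 × 100 = 6.94%.
14.85 − 6.94 = 7.91 pp.

7.91 percentage points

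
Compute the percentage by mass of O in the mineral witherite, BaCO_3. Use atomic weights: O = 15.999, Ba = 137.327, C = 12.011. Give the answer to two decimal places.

Molar mass of BaCO_3: 1*137.327 + 1*12.011 + 3*15.999 = 197.335 g/mol.
Mass of O per formula unit: 3 × 15.999 = 47.997 g.
Weight fraction O = 47.997 / 197.335 = 0.2432.

24.32 weight percent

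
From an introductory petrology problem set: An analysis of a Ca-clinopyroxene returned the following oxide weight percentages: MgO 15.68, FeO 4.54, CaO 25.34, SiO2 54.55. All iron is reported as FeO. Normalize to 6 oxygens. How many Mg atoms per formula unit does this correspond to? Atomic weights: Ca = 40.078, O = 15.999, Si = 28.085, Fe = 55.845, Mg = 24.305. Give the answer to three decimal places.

MgO (M=40.304): mol = 0.38904; Mg = 0.38904, O = 0.38904.
FeO (M=71.844): mol = 0.06319; Fe = 0.06319, O = 0.06319.
CaO (M=56.077): mol = 0.45188; Ca = 0.45188, O = 0.45188.
SiO2 (M=60.083): mol = 0.90791; Si = 0.90791, O = 1.81582.
ΣO = 2.71993; factor = 6/ΣO = 2.20594.
Mg apfu = 0.38904 × 2.20594 = 0.858.

0.858 Mg apfu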